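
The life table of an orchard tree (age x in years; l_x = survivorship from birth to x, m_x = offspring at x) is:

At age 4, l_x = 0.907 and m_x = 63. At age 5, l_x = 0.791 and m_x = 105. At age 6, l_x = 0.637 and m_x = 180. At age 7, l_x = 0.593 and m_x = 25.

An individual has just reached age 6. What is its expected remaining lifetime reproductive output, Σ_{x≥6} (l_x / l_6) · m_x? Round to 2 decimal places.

203.27

l_6 = 0.637. Conditional survival from age 6 to x is l_x / l_6.
  x=6: (0.637/0.637) × 180 = 180.0000
  x=7: (0.593/0.637) × 25 = 23.2732
Sum = 180.0000 + 23.2732 = 203.2732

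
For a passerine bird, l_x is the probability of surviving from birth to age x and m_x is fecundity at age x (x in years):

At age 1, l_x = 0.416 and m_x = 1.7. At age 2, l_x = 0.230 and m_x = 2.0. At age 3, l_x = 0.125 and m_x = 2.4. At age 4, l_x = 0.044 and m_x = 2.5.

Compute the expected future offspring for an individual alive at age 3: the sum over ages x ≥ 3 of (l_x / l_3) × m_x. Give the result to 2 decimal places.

l_3 = 0.125. Conditional survival from age 3 to x is l_x / l_3.
  x=3: (0.125/0.125) × 2.4 = 2.4000
  x=4: (0.044/0.125) × 2.5 = 0.8800
Sum = 2.4000 + 0.8800 = 3.2800

3.28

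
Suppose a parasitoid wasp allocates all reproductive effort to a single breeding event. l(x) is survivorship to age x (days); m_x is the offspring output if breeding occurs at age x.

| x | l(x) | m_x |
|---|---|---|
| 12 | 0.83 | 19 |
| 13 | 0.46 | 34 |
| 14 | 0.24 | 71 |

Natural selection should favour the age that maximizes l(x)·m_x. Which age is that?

Expected offspring if breeding at age x = l(x) × m_x:
  age 12: 0.83 × 19 = 15.770
  age 13: 0.46 × 34 = 15.640
  age 14: 0.24 × 71 = 17.040
Maximum at age 14 (17.040).

14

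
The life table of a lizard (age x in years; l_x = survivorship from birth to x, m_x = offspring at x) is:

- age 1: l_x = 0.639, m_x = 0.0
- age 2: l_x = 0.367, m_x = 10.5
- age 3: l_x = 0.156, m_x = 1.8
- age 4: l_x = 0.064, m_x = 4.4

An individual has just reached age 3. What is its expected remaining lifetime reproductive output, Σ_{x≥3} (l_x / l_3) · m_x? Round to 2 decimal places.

l_3 = 0.156. Conditional survival from age 3 to x is l_x / l_3.
  x=3: (0.156/0.156) × 1.8 = 1.8000
  x=4: (0.064/0.156) × 4.4 = 1.8051
Sum = 1.8000 + 1.8051 = 3.6051

3.61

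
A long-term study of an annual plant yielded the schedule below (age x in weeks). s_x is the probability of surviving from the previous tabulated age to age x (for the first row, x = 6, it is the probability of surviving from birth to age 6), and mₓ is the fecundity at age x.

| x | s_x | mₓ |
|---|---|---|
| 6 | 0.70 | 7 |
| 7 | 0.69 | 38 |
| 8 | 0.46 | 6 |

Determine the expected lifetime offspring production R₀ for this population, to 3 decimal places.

24.587

Survivorship from birth: l_x = s_6·s_7·…·s_x.
  l_6 = 0.70000
  l_7 = 0.48300
  l_8 = 0.22218
R₀ = Σ l_x mₓ:
  age 6: 0.70000 × 7 = 4.9000
  age 7: 0.48300 × 38 = 18.3540
  age 8: 0.22218 × 6 = 1.3331
R₀ = 4.9000 + 18.3540 + 1.3331 = 24.5871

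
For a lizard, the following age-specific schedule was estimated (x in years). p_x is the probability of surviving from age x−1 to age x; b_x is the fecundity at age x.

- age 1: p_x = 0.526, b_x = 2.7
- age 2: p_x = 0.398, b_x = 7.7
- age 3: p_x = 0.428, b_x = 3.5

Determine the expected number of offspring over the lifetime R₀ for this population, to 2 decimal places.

Survivorship from birth: l_x = p_1·p_2·…·p_x.
  l_1 = 0.52600
  l_2 = 0.20935
  l_3 = 0.08960
R₀ = Σ l_x b_x:
  age 1: 0.52600 × 2.7 = 1.4202
  age 2: 0.20935 × 7.7 = 1.6120
  age 3: 0.08960 × 3.5 = 0.3136
R₀ = 1.4202 + 1.6120 + 0.3136 = 3.3458

3.35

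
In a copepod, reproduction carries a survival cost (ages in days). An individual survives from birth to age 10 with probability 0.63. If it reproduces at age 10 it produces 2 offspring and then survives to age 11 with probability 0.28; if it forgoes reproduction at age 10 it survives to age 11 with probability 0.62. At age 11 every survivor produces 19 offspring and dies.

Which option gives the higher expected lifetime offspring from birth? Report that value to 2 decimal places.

breed at age 10: R₀ = 0.63 × (2 + 0.28 × 19) = 0.63 × 7.3200 = 4.6116
delay to age 11: R₀ = 0.63 × (0.62 × 19) = 0.63 × 11.7800 = 7.4214
Higher: delay to age 11 (7.4214).

7.42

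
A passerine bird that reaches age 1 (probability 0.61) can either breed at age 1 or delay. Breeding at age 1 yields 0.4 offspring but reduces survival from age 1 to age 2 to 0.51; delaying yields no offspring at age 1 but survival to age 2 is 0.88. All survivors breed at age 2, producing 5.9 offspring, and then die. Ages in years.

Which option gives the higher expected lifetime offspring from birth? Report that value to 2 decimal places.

breed at age 1: R₀ = 0.61 × (0.4 + 0.51 × 5.9) = 0.61 × 3.4090 = 2.0795
delay to age 2: R₀ = 0.61 × (0.88 × 5.9) = 0.61 × 5.1920 = 3.1671
Higher: delay to age 2 (3.1671).

3.17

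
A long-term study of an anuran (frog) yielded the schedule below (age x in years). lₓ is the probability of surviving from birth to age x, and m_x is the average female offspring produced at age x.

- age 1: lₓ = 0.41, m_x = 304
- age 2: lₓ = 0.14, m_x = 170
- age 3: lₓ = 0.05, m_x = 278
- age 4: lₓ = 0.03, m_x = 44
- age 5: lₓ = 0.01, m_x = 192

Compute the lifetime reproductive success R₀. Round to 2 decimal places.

R₀ = Σ lₓ m_x:
  age 1: 0.41 × 304 = 124.6400
  age 2: 0.14 × 170 = 23.8000
  age 3: 0.05 × 278 = 13.9000
  age 4: 0.03 × 44 = 1.3200
  age 5: 0.01 × 192 = 1.9200
R₀ = 124.6400 + 23.8000 + 13.9000 + 1.3200 + 1.9200 = 165.5800

165.58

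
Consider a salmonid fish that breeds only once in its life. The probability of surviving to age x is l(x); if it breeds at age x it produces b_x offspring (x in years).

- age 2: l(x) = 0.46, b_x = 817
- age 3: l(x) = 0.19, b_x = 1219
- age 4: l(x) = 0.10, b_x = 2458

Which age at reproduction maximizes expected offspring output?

Expected offspring if breeding at age x = l(x) × b_x:
  age 2: 0.46 × 817 = 375.820
  age 3: 0.19 × 1219 = 231.610
  age 4: 0.10 × 2458 = 245.800
Maximum at age 2 (375.820).

2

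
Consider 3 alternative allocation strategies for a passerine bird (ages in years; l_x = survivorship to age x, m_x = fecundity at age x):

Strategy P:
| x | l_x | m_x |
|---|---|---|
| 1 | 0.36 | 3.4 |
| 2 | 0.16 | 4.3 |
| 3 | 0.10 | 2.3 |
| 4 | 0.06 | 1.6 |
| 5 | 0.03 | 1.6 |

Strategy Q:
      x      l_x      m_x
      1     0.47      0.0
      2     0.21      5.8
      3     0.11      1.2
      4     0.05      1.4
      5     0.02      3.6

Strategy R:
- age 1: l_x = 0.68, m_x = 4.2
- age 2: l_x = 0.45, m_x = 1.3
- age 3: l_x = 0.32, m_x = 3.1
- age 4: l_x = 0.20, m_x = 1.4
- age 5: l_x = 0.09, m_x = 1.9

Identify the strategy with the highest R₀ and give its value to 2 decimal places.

4.88

Strategy P: R₀ = 0.36×3.4 + 0.16×4.3 + 0.10×2.3 + 0.06×1.6 + 0.03×1.6 = 2.2860
Strategy Q: R₀ = 0.47×0.0 + 0.21×5.8 + 0.11×1.2 + 0.05×1.4 + 0.02×3.6 = 1.4920
Strategy R: R₀ = 0.68×4.2 + 0.45×1.3 + 0.32×3.1 + 0.20×1.4 + 0.09×1.9 = 4.8840
Highest R₀: strategy R with 4.8840.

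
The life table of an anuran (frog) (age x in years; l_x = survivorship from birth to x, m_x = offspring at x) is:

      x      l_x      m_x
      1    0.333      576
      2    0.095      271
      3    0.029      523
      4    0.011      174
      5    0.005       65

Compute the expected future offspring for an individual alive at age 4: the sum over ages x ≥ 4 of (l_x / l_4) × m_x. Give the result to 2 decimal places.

203.55

l_4 = 0.011. Conditional survival from age 4 to x is l_x / l_4.
  x=4: (0.011/0.011) × 174 = 174.0000
  x=5: (0.005/0.011) × 65 = 29.5455
Sum = 174.0000 + 29.5455 = 203.5455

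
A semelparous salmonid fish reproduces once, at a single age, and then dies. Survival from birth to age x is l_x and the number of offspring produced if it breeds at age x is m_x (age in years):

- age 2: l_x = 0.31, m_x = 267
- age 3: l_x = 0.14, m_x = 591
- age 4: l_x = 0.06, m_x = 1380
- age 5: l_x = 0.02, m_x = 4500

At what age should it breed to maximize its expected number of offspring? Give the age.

5

Expected offspring if breeding at age x = l_x × m_x:
  age 2: 0.31 × 267 = 82.770
  age 3: 0.14 × 591 = 82.740
  age 4: 0.06 × 1380 = 82.800
  age 5: 0.02 × 4500 = 90.000
Maximum at age 5 (90.000).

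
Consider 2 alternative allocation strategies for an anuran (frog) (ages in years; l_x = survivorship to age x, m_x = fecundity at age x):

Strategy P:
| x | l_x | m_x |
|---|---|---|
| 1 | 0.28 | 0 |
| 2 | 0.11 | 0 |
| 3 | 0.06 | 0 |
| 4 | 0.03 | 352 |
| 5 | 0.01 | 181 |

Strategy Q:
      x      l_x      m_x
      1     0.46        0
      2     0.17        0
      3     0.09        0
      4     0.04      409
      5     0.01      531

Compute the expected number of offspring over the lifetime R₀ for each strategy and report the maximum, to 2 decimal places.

Strategy P: R₀ = 0.28×0 + 0.11×0 + 0.06×0 + 0.03×352 + 0.01×181 = 12.3700
Strategy Q: R₀ = 0.46×0 + 0.17×0 + 0.09×0 + 0.04×409 + 0.01×531 = 21.6700
Highest R₀: strategy Q with 21.6700.

21.67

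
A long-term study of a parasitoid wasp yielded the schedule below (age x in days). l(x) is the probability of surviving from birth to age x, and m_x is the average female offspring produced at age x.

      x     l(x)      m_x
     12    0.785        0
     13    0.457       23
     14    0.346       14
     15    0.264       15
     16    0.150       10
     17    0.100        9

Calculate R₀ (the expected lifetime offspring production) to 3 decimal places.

R₀ = Σ l(x) m_x:
  age 12: 0.785 × 0 = 0.0000
  age 13: 0.457 × 23 = 10.5110
  age 14: 0.346 × 14 = 4.8440
  age 15: 0.264 × 15 = 3.9600
  age 16: 0.150 × 10 = 1.5000
  age 17: 0.100 × 9 = 0.9000
R₀ = 0.0000 + 10.5110 + 4.8440 + 3.9600 + 1.5000 + 0.9000 = 21.7150

21.715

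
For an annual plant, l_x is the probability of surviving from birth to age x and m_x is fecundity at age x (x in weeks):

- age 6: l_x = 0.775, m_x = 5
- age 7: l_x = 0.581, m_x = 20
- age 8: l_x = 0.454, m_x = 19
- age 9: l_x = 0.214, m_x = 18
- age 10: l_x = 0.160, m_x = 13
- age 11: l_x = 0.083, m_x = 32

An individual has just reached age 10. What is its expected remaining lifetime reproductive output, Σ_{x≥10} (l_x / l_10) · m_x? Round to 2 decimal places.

l_10 = 0.160. Conditional survival from age 10 to x is l_x / l_10.
  x=10: (0.160/0.160) × 13 = 13.0000
  x=11: (0.083/0.160) × 32 = 16.6000
Sum = 13.0000 + 16.6000 = 29.6000

29.60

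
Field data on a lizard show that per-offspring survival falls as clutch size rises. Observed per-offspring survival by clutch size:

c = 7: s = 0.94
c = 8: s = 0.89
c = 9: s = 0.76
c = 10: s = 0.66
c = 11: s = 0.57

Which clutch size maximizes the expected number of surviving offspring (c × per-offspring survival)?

8

Expected surviving offspring = c × s(c):
  c=7: 7 × 0.94 = 6.580
  c=8: 8 × 0.89 = 7.120
  c=9: 9 × 0.76 = 6.840
  c=10: 10 × 0.66 = 6.600
  c=11: 11 × 0.57 = 6.270
Maximum at c = 8 (7.120 surviving offspring).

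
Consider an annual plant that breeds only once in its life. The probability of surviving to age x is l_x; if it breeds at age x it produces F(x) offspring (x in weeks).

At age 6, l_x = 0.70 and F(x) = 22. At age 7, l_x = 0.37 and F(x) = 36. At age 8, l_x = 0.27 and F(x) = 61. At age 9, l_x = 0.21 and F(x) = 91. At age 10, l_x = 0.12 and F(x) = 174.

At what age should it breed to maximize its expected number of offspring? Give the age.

10

Expected offspring if breeding at age x = l_x × F(x):
  age 6: 0.70 × 22 = 15.400
  age 7: 0.37 × 36 = 13.320
  age 8: 0.27 × 61 = 16.470
  age 9: 0.21 × 91 = 19.110
  age 10: 0.12 × 174 = 20.880
Maximum at age 10 (20.880).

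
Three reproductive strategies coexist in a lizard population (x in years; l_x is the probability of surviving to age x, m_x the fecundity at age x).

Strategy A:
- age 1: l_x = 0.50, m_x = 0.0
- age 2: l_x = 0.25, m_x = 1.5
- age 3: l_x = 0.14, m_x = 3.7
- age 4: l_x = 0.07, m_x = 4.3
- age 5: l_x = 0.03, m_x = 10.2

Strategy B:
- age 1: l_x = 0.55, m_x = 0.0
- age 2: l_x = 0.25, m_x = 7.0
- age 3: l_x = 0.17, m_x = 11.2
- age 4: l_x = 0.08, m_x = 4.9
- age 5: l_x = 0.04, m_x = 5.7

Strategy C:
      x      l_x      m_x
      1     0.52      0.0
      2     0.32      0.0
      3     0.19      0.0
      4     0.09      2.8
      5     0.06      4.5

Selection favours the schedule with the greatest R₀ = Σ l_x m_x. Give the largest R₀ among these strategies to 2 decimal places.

Strategy A: R₀ = 0.50×0.0 + 0.25×1.5 + 0.14×3.7 + 0.07×4.3 + 0.03×10.2 = 1.5000
Strategy B: R₀ = 0.55×0.0 + 0.25×7.0 + 0.17×11.2 + 0.08×4.9 + 0.04×5.7 = 4.2740
Strategy C: R₀ = 0.52×0.0 + 0.32×0.0 + 0.19×0.0 + 0.09×2.8 + 0.06×4.5 = 0.5220
Highest R₀: strategy B with 4.2740.

4.27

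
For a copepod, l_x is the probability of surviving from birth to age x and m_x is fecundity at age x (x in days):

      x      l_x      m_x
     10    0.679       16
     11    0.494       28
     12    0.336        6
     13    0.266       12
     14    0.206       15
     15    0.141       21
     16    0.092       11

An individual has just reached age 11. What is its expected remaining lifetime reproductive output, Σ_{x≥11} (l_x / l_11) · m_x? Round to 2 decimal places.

l_11 = 0.494. Conditional survival from age 11 to x is l_x / l_11.
  x=11: (0.494/0.494) × 28 = 28.0000
  x=12: (0.336/0.494) × 6 = 4.0810
  x=13: (0.266/0.494) × 12 = 6.4615
  x=14: (0.206/0.494) × 15 = 6.2551
  x=15: (0.141/0.494) × 21 = 5.9939
  x=16: (0.092/0.494) × 11 = 2.0486
Sum = 28.0000 + 4.0810 + 6.4615 + 6.2551 + 5.9939 + 2.0486 = 52.8401

52.84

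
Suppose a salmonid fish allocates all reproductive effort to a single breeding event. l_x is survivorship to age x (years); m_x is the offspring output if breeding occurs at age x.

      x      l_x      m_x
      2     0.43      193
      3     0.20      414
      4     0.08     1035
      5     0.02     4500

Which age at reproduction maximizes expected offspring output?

5

Expected offspring if breeding at age x = l_x × m_x:
  age 2: 0.43 × 193 = 82.990
  age 3: 0.20 × 414 = 82.800
  age 4: 0.08 × 1035 = 82.800
  age 5: 0.02 × 4500 = 90.000
Maximum at age 5 (90.000).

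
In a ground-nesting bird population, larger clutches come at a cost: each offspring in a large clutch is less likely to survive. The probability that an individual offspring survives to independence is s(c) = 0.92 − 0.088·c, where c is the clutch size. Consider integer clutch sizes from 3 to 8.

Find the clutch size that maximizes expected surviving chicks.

5

Expected surviving chicks = c × s(c):
  c=3: 3 × 0.656 = 1.968
  c=4: 4 × 0.568 = 2.272
  c=5: 5 × 0.480 = 2.400
  c=6: 6 × 0.392 = 2.352
  c=7: 7 × 0.304 = 2.128
  c=8: 8 × 0.216 = 1.728
Maximum at c = 5 (2.400 surviving chicks).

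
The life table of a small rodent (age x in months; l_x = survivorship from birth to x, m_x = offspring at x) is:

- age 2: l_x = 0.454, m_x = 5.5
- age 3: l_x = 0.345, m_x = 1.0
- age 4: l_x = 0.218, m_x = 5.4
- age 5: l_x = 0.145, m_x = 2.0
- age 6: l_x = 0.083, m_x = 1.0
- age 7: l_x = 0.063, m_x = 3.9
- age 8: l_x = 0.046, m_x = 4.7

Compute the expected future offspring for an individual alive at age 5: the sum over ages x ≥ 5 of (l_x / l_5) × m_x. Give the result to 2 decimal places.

l_5 = 0.145. Conditional survival from age 5 to x is l_x / l_5.
  x=5: (0.145/0.145) × 2.0 = 2.0000
  x=6: (0.083/0.145) × 1.0 = 0.5724
  x=7: (0.063/0.145) × 3.9 = 1.6945
  x=8: (0.046/0.145) × 4.7 = 1.4910
Sum = 2.0000 + 0.5724 + 1.6945 + 1.4910 = 5.7579

5.76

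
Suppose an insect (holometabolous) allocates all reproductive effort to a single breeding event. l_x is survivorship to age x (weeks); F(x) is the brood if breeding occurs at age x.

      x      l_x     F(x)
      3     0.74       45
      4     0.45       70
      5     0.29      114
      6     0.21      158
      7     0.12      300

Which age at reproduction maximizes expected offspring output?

Expected offspring if breeding at age x = l_x × F(x):
  age 3: 0.74 × 45 = 33.300
  age 4: 0.45 × 70 = 31.500
  age 5: 0.29 × 114 = 33.060
  age 6: 0.21 × 158 = 33.180
  age 7: 0.12 × 300 = 36.000
Maximum at age 7 (36.000).

7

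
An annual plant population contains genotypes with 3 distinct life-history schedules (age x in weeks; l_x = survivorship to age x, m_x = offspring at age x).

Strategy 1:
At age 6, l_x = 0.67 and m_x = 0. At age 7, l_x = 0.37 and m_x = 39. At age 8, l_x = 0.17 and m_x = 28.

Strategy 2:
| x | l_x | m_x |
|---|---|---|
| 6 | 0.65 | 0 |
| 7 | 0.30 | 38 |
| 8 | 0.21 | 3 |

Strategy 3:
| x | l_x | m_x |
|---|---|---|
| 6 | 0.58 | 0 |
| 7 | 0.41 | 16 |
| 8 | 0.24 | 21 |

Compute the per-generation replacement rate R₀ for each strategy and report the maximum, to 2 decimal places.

Strategy 1: R₀ = 0.67×0 + 0.37×39 + 0.17×28 = 19.1900
Strategy 2: R₀ = 0.65×0 + 0.30×38 + 0.21×3 = 12.0300
Strategy 3: R₀ = 0.58×0 + 0.41×16 + 0.24×21 = 11.6000
Highest R₀: strategy 1 with 19.1900.

19.19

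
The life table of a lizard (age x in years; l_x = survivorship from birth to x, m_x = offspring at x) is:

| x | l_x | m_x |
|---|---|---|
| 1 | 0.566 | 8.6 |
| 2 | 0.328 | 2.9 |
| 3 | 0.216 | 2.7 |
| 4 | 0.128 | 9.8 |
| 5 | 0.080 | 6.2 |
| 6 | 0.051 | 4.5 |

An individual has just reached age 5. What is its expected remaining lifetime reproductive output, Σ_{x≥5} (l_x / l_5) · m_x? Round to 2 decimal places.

l_5 = 0.080. Conditional survival from age 5 to x is l_x / l_5.
  x=5: (0.080/0.080) × 6.2 = 6.2000
  x=6: (0.051/0.080) × 4.5 = 2.8687
Sum = 6.2000 + 2.8687 = 9.0687

9.07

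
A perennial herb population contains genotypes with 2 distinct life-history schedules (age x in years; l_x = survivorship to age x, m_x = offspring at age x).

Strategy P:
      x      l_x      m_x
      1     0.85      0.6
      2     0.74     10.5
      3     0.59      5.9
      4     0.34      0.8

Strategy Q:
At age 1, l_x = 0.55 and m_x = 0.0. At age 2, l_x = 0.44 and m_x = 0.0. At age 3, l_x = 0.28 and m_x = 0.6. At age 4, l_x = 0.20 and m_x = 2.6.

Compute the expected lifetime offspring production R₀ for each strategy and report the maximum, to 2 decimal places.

Strategy P: R₀ = 0.85×0.6 + 0.74×10.5 + 0.59×5.9 + 0.34×0.8 = 12.0330
Strategy Q: R₀ = 0.55×0.0 + 0.44×0.0 + 0.28×0.6 + 0.20×2.6 = 0.6880
Highest R₀: strategy P with 12.0330.

12.03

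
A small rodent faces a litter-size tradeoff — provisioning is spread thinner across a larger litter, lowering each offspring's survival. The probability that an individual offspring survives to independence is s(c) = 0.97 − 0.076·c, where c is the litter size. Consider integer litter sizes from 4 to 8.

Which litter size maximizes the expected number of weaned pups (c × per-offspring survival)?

6

Expected weaned pups = c × s(c):
  c=4: 4 × 0.666 = 2.664
  c=5: 5 × 0.590 = 2.950
  c=6: 6 × 0.514 = 3.084
  c=7: 7 × 0.438 = 3.066
  c=8: 8 × 0.362 = 2.896
Maximum at c = 6 (3.084 weaned pups).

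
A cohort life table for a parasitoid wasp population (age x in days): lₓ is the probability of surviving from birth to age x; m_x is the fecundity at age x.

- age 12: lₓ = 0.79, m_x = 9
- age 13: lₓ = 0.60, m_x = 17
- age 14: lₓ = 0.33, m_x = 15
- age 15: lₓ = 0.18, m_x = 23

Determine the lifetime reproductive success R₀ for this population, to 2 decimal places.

26.40

R₀ = Σ lₓ m_x:
  age 12: 0.79 × 9 = 7.1100
  age 13: 0.60 × 17 = 10.2000
  age 14: 0.33 × 15 = 4.9500
  age 15: 0.18 × 23 = 4.1400
R₀ = 7.1100 + 10.2000 + 4.9500 + 4.1400 = 26.4000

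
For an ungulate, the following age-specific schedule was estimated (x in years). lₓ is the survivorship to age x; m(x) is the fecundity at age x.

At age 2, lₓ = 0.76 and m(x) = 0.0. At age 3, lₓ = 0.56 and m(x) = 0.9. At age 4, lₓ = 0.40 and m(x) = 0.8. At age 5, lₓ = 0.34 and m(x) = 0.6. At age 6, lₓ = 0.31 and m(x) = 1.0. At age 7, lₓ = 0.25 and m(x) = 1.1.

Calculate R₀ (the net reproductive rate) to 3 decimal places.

1.613

R₀ = Σ lₓ m(x):
  age 2: 0.76 × 0.0 = 0.0000
  age 3: 0.56 × 0.9 = 0.5040
  age 4: 0.40 × 0.8 = 0.3200
  age 5: 0.34 × 0.6 = 0.2040
  age 6: 0.31 × 1.0 = 0.3100
  age 7: 0.25 × 1.1 = 0.2750
R₀ = 0.0000 + 0.5040 + 0.3200 + 0.2040 + 0.3100 + 0.2750 = 1.6130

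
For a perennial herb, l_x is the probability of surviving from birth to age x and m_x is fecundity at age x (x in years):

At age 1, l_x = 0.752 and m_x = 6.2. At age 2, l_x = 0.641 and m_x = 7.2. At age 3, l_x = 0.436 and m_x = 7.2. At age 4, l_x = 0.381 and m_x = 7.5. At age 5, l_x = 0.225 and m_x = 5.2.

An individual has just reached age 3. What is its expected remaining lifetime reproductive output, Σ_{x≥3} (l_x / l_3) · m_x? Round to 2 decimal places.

16.44

l_3 = 0.436. Conditional survival from age 3 to x is l_x / l_3.
  x=3: (0.436/0.436) × 7.2 = 7.2000
  x=4: (0.381/0.436) × 7.5 = 6.5539
  x=5: (0.225/0.436) × 5.2 = 2.6835
Sum = 7.2000 + 6.5539 + 2.6835 = 16.4374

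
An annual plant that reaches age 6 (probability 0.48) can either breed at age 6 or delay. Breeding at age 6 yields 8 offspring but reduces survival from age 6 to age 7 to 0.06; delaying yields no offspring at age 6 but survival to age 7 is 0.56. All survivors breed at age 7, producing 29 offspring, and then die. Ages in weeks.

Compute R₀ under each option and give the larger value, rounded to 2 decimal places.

7.80

breed at age 6: R₀ = 0.48 × (8 + 0.06 × 29) = 0.48 × 9.7400 = 4.6752
delay to age 7: R₀ = 0.48 × (0.56 × 29) = 0.48 × 16.2400 = 7.7952
Higher: delay to age 7 (7.7952).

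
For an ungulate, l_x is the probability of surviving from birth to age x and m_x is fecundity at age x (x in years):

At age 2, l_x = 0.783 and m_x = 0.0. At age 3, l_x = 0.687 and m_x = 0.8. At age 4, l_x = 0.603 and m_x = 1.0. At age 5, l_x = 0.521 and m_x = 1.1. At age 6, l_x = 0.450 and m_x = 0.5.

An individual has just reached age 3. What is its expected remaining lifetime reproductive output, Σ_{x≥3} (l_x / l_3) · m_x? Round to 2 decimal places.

l_3 = 0.687. Conditional survival from age 3 to x is l_x / l_3.
  x=3: (0.687/0.687) × 0.8 = 0.8000
  x=4: (0.603/0.687) × 1.0 = 0.8777
  x=5: (0.521/0.687) × 1.1 = 0.8342
  x=6: (0.450/0.687) × 0.5 = 0.3275
Sum = 0.8000 + 0.8777 + 0.8342 + 0.3275 = 2.8394

2.84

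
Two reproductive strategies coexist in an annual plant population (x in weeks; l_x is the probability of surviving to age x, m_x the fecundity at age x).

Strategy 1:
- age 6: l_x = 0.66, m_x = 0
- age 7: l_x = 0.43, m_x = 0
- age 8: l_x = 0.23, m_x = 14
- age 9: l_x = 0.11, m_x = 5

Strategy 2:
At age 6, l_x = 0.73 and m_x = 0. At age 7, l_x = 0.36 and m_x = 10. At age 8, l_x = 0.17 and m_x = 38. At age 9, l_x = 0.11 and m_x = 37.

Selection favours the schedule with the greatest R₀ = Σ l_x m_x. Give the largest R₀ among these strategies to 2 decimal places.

14.13

Strategy 1: R₀ = 0.66×0 + 0.43×0 + 0.23×14 + 0.11×5 = 3.7700
Strategy 2: R₀ = 0.73×0 + 0.36×10 + 0.17×38 + 0.11×37 = 14.1300
Highest R₀: strategy 2 with 14.1300.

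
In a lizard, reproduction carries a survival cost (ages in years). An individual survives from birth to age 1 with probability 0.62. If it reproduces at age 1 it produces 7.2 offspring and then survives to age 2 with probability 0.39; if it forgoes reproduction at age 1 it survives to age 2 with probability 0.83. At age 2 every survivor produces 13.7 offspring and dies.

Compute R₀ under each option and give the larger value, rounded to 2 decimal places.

breed at age 1: R₀ = 0.62 × (7.2 + 0.39 × 13.7) = 0.62 × 12.5430 = 7.7767
delay to age 2: R₀ = 0.62 × (0.83 × 13.7) = 0.62 × 11.3710 = 7.0500
Higher: breed at age 1 (7.7767).

7.78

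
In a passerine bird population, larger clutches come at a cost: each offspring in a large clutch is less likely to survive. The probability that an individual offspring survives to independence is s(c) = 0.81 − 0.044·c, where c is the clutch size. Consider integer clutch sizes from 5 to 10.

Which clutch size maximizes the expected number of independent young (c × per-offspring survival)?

Expected independent young = c × s(c):
  c=5: 5 × 0.590 = 2.950
  c=6: 6 × 0.546 = 3.276
  c=7: 7 × 0.502 = 3.514
  c=8: 8 × 0.458 = 3.664
  c=9: 9 × 0.414 = 3.726
  c=10: 10 × 0.370 = 3.700
Maximum at c = 9 (3.726 independent young).

9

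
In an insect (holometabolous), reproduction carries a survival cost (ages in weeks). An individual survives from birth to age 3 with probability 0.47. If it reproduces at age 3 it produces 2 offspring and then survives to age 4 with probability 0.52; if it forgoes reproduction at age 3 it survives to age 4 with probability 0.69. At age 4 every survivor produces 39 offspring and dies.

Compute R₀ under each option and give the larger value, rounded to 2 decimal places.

12.65

breed at age 3: R₀ = 0.47 × (2 + 0.52 × 39) = 0.47 × 22.2800 = 10.4716
delay to age 4: R₀ = 0.47 × (0.69 × 39) = 0.47 × 26.9100 = 12.6477
Higher: delay to age 4 (12.6477).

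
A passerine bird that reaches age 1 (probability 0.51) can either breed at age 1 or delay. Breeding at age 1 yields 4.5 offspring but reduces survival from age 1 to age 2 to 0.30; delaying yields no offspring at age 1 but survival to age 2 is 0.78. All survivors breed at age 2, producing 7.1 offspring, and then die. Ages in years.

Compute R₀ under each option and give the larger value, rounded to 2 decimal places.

3.38

breed at age 1: R₀ = 0.51 × (4.5 + 0.30 × 7.1) = 0.51 × 6.6300 = 3.3813
delay to age 2: R₀ = 0.51 × (0.78 × 7.1) = 0.51 × 5.5380 = 2.8244
Higher: breed at age 1 (3.3813).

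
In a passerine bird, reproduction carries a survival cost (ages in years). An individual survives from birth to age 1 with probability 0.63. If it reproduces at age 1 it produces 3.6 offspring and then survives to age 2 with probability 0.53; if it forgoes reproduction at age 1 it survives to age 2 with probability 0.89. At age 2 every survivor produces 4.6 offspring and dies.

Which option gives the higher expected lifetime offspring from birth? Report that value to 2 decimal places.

breed at age 1: R₀ = 0.63 × (3.6 + 0.53 × 4.6) = 0.63 × 6.0380 = 3.8039
delay to age 2: R₀ = 0.63 × (0.89 × 4.6) = 0.63 × 4.0940 = 2.5792
Higher: breed at age 1 (3.8039).

3.80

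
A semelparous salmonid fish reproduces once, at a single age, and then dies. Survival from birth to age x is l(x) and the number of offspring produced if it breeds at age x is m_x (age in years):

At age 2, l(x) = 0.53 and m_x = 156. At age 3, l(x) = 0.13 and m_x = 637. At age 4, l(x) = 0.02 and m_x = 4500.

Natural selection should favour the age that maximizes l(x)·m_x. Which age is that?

4

Expected offspring if breeding at age x = l(x) × m_x:
  age 2: 0.53 × 156 = 82.680
  age 3: 0.13 × 637 = 82.810
  age 4: 0.02 × 4500 = 90.000
Maximum at age 4 (90.000).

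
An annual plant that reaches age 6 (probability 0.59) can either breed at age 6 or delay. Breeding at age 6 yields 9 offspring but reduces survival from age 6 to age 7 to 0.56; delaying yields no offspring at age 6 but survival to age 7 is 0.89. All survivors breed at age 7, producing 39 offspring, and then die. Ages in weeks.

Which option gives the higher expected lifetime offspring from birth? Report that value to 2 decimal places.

20.48

breed at age 6: R₀ = 0.59 × (9 + 0.56 × 39) = 0.59 × 30.8400 = 18.1956
delay to age 7: R₀ = 0.59 × (0.89 × 39) = 0.59 × 34.7100 = 20.4789
Higher: delay to age 7 (20.4789).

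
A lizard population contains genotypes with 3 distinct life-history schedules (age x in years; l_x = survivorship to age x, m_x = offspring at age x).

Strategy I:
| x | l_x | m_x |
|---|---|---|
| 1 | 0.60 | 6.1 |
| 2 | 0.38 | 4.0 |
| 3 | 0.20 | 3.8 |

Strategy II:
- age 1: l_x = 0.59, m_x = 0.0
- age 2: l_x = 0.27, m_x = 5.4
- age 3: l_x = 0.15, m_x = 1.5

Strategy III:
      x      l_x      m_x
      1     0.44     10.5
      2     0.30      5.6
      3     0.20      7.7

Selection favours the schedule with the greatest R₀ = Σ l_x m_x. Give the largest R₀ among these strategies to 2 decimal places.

7.84

Strategy I: R₀ = 0.60×6.1 + 0.38×4.0 + 0.20×3.8 = 5.9400
Strategy II: R₀ = 0.59×0.0 + 0.27×5.4 + 0.15×1.5 = 1.6830
Strategy III: R₀ = 0.44×10.5 + 0.30×5.6 + 0.20×7.7 = 7.8400
Highest R₀: strategy III with 7.8400.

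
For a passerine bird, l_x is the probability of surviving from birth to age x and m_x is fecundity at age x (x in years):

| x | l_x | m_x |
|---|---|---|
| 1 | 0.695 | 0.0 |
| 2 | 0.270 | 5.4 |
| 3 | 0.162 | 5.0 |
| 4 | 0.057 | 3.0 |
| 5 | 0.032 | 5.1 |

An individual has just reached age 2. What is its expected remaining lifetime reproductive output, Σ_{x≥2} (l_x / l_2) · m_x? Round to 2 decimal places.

l_2 = 0.270. Conditional survival from age 2 to x is l_x / l_2.
  x=2: (0.270/0.270) × 5.4 = 5.4000
  x=3: (0.162/0.270) × 5.0 = 3.0000
  x=4: (0.057/0.270) × 3.0 = 0.6333
  x=5: (0.032/0.270) × 5.1 = 0.6044
Sum = 5.4000 + 3.0000 + 0.6333 + 0.6044 = 9.6378

9.64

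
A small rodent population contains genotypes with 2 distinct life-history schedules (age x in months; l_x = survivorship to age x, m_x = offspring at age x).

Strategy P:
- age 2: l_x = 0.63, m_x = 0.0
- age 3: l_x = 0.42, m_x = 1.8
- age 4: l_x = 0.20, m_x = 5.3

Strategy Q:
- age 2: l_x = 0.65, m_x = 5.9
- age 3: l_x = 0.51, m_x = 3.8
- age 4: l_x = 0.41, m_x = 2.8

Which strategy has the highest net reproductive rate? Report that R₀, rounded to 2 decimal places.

6.92

Strategy P: R₀ = 0.63×0.0 + 0.42×1.8 + 0.20×5.3 = 1.8160
Strategy Q: R₀ = 0.65×5.9 + 0.51×3.8 + 0.41×2.8 = 6.9210
Highest R₀: strategy Q with 6.9210.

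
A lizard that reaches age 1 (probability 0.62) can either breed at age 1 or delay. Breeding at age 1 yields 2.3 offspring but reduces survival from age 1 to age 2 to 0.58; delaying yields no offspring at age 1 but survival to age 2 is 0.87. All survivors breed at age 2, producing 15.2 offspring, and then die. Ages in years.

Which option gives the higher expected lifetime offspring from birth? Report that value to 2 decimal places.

breed at age 1: R₀ = 0.62 × (2.3 + 0.58 × 15.2) = 0.62 × 11.1160 = 6.8919
delay to age 2: R₀ = 0.62 × (0.87 × 15.2) = 0.62 × 13.2240 = 8.1989
Higher: delay to age 2 (8.1989).

8.20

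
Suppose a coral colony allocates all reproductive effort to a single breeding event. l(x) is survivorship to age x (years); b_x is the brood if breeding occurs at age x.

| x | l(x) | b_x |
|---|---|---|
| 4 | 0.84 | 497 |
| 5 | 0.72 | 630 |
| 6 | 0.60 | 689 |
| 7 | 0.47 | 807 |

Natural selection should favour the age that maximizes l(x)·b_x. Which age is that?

5

Expected offspring if breeding at age x = l(x) × b_x:
  age 4: 0.84 × 497 = 417.480
  age 5: 0.72 × 630 = 453.600
  age 6: 0.60 × 689 = 413.400
  age 7: 0.47 × 807 = 379.290
Maximum at age 5 (453.600).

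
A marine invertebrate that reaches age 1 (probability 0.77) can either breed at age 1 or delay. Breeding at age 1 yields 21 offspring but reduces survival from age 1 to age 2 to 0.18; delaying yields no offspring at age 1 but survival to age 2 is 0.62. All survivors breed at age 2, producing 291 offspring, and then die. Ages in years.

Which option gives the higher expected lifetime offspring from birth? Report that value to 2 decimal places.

138.92

breed at age 1: R₀ = 0.77 × (21 + 0.18 × 291) = 0.77 × 73.3800 = 56.5026
delay to age 2: R₀ = 0.77 × (0.62 × 291) = 0.77 × 180.4200 = 138.9234
Higher: delay to age 2 (138.9234).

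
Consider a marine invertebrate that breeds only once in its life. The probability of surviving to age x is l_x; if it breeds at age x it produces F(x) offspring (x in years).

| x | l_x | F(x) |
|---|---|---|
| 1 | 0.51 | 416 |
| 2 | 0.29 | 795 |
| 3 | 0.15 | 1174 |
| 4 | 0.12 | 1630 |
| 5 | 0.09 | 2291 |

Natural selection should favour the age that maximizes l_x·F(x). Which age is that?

2

Expected offspring if breeding at age x = l_x × F(x):
  age 1: 0.51 × 416 = 212.160
  age 2: 0.29 × 795 = 230.550
  age 3: 0.15 × 1174 = 176.100
  age 4: 0.12 × 1630 = 195.600
  age 5: 0.09 × 2291 = 206.190
Maximum at age 2 (230.550).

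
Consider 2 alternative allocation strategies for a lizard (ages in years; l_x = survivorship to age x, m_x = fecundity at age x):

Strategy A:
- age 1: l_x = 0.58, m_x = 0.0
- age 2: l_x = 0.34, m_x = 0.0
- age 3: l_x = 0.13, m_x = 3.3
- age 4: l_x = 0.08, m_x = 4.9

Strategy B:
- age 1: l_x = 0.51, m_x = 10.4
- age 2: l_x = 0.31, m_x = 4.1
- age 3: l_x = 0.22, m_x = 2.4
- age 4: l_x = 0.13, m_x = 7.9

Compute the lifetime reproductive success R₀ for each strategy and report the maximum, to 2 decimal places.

8.13

Strategy A: R₀ = 0.58×0.0 + 0.34×0.0 + 0.13×3.3 + 0.08×4.9 = 0.8210
Strategy B: R₀ = 0.51×10.4 + 0.31×4.1 + 0.22×2.4 + 0.13×7.9 = 8.1300
Highest R₀: strategy B with 8.1300.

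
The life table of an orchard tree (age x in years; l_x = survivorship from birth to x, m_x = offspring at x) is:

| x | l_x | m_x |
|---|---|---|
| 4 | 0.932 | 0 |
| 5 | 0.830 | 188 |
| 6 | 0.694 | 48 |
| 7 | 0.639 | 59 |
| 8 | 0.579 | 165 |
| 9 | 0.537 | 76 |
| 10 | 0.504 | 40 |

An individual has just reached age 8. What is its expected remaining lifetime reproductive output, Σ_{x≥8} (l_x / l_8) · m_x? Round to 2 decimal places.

270.31

l_8 = 0.579. Conditional survival from age 8 to x is l_x / l_8.
  x=8: (0.579/0.579) × 165 = 165.0000
  x=9: (0.537/0.579) × 76 = 70.4870
  x=10: (0.504/0.579) × 40 = 34.8187
Sum = 165.0000 + 70.4870 + 34.8187 = 270.3057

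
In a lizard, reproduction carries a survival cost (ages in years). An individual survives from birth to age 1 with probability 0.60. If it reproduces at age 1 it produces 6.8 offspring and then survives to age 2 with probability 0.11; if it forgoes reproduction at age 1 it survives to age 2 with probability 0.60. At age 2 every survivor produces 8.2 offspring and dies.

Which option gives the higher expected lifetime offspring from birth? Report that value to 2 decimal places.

4.62

breed at age 1: R₀ = 0.60 × (6.8 + 0.11 × 8.2) = 0.60 × 7.7020 = 4.6212
delay to age 2: R₀ = 0.60 × (0.60 × 8.2) = 0.60 × 4.9200 = 2.9520
Higher: breed at age 1 (4.6212).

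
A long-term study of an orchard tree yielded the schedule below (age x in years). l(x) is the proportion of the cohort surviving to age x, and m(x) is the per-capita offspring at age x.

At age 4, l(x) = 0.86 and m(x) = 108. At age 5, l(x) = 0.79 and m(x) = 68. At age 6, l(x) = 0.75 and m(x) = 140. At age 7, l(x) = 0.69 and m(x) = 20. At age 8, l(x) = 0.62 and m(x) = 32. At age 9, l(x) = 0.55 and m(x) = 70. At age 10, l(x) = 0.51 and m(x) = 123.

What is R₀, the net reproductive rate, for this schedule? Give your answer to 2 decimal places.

R₀ = Σ l(x) m(x):
  age 4: 0.86 × 108 = 92.8800
  age 5: 0.79 × 68 = 53.7200
  age 6: 0.75 × 140 = 105.0000
  age 7: 0.69 × 20 = 13.8000
  age 8: 0.62 × 32 = 19.8400
  age 9: 0.55 × 70 = 38.5000
  age 10: 0.51 × 123 = 62.7300
R₀ = 92.8800 + 53.7200 + 105.0000 + 13.8000 + 19.8400 + 38.5000 + 62.7300 = 386.4700

386.47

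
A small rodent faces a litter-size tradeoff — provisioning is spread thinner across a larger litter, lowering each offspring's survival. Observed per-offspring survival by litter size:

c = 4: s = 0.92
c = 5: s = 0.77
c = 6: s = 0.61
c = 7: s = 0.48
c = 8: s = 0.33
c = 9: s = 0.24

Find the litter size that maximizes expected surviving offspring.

Expected surviving offspring = c × s(c):
  c=4: 4 × 0.92 = 3.680
  c=5: 5 × 0.77 = 3.850
  c=6: 6 × 0.61 = 3.660
  c=7: 7 × 0.48 = 3.360
  c=8: 8 × 0.33 = 2.640
  c=9: 9 × 0.24 = 2.160
Maximum at c = 5 (3.850 surviving offspring).

5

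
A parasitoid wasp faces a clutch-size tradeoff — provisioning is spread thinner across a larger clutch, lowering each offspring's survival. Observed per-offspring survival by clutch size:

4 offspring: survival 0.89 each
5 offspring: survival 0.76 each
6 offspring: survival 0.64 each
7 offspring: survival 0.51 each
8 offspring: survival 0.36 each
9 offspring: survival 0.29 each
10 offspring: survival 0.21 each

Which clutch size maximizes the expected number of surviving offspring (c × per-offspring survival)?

Expected surviving offspring = c × s(c):
  c=4: 4 × 0.89 = 3.560
  c=5: 5 × 0.76 = 3.800
  c=6: 6 × 0.64 = 3.840
  c=7: 7 × 0.51 = 3.570
  c=8: 8 × 0.36 = 2.880
  c=9: 9 × 0.29 = 2.610
  c=10: 10 × 0.21 = 2.100
Maximum at c = 6 (3.840 surviving offspring).

6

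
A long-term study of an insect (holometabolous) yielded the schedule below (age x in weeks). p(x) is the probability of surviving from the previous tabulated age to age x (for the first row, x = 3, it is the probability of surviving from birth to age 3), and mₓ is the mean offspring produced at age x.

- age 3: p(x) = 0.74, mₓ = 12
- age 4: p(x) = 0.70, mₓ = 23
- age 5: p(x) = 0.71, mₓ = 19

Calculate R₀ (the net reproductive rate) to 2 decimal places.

Survivorship from birth: l_x = p_3·p_4·…·p_x.
  l_3 = 0.74000
  l_4 = 0.51800
  l_5 = 0.36778
R₀ = Σ l_x mₓ:
  age 3: 0.74000 × 12 = 8.8800
  age 4: 0.51800 × 23 = 11.9140
  age 5: 0.36778 × 19 = 6.9878
R₀ = 8.8800 + 11.9140 + 6.9878 = 27.7818

27.78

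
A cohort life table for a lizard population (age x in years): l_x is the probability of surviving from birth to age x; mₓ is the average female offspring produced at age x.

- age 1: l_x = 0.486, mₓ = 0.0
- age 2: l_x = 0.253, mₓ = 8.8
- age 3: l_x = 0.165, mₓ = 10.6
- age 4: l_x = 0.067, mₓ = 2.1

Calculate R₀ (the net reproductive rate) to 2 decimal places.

4.12

R₀ = Σ l_x mₓ:
  age 1: 0.486 × 0.0 = 0.0000
  age 2: 0.253 × 8.8 = 2.2264
  age 3: 0.165 × 10.6 = 1.7490
  age 4: 0.067 × 2.1 = 0.1407
R₀ = 0.0000 + 2.2264 + 1.7490 + 0.1407 = 4.1161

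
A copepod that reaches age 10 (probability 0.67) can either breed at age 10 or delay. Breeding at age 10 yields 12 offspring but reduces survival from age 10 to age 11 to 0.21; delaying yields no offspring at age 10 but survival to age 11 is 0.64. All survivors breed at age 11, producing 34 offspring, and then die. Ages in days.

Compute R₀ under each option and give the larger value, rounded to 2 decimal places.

breed at age 10: R₀ = 0.67 × (12 + 0.21 × 34) = 0.67 × 19.1400 = 12.8238
delay to age 11: R₀ = 0.67 × (0.64 × 34) = 0.67 × 21.7600 = 14.5792
Higher: delay to age 11 (14.5792).

14.58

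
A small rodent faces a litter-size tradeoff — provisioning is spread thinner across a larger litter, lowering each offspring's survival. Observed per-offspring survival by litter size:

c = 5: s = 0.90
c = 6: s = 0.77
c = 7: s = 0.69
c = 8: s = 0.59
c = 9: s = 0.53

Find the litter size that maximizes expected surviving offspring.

Expected surviving offspring = c × s(c):
  c=5: 5 × 0.90 = 4.500
  c=6: 6 × 0.77 = 4.620
  c=7: 7 × 0.69 = 4.830
  c=8: 8 × 0.59 = 4.720
  c=9: 9 × 0.53 = 4.770
Maximum at c = 7 (4.830 surviving offspring).

7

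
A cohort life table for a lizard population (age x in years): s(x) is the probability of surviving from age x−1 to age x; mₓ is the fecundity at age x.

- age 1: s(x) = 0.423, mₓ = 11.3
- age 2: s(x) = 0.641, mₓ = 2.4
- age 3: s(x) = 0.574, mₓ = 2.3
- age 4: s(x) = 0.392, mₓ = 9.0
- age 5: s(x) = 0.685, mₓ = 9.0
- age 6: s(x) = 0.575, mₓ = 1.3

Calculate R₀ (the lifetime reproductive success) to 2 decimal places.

6.75

Survivorship from birth: l_x = s_1·s_2·…·s_x.
  l_1 = 0.42300
  l_2 = 0.27114
  l_3 = 0.15564
  l_4 = 0.06101
  l_5 = 0.04179
  l_6 = 0.02403
R₀ = Σ l_x mₓ:
  age 1: 0.42300 × 11.3 = 4.7799
  age 2: 0.27114 × 2.4 = 0.6507
  age 3: 0.15564 × 2.3 = 0.3580
  age 4: 0.06101 × 9.0 = 0.5491
  age 5: 0.04179 × 9.0 = 0.3761
  age 6: 0.02403 × 1.3 = 0.0312
R₀ = 4.7799 + 0.6507 + 0.3580 + 0.5491 + 0.3761 + 0.0312 = 6.7450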